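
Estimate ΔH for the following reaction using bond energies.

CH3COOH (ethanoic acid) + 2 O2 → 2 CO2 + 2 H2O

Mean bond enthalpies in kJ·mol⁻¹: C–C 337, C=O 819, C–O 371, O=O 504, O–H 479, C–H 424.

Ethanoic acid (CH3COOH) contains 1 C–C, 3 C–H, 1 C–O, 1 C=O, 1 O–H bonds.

Bonds broken (reactants):
  C–C: 1 × 337 = 337
  C–H: 3 × 424 = 1272
  C–O: 1 × 371 = 371
  C=O: 1 × 819 = 819
  O–H: 1 × 479 = 479
  O=O: 2 × 504 = 1008
  Σ(broken) = 4286 kJ
Bonds formed (products):
  C=O: 4 × 819 = 3276
  O–H: 4 × 479 = 1916
  Σ(formed) = 5192 kJ
ΔH = Σ(broken) − Σ(formed) = 4286 − 5192 = −906 kJ

ΔH ≈ −906 kJ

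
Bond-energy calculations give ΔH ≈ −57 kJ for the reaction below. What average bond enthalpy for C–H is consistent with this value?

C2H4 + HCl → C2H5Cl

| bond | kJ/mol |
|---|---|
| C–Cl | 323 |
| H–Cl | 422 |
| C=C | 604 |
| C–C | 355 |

D(C–H) ≈ 405 kJ/mol

Let D be the C–H bond energy.
Σ(broken) = 4×D + 1×604 + 1×422 = 1026 + 4D
Σ(formed) = 1×355 + 1×323 + 5×D = 678 + 5D
ΔH = Σ(broken) − Σ(formed) = (1026 + 4D) − (678 + 5D) = +348 − D
Setting this equal to −57 kJ gives D = 405 kJ/mol.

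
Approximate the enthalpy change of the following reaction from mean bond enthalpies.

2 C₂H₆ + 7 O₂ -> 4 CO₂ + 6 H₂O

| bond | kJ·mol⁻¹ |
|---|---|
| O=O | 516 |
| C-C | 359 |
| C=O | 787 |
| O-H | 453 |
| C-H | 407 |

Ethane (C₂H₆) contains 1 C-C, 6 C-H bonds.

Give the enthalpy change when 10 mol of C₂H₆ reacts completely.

Bonds broken (reactants):
  C-C: 2 × 359 = 718
  C-H: 12 × 407 = 4884
  O=O: 7 × 516 = 3612
  Σ(broken) = 9214 kJ
Bonds formed (products):
  C=O: 8 × 787 = 6296
  O-H: 12 × 453 = 5436
  Σ(formed) = 11732 kJ
ΔH = Σ(broken) − Σ(formed) = 9214 − 11732 = −2518 kJ
For 5× the reaction as written: 5 × (−2518) = −12590 kJ

ΔH = −12590 kJ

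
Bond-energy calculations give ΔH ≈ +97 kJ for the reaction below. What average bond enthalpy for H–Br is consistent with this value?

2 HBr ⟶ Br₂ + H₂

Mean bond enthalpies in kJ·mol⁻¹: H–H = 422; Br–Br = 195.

Let D be the H–Br bond energy.
Σ(broken) = 2×D = 2D
Σ(formed) = 1×195 + 1×422 = 617
ΔH = Σ(broken) − Σ(formed) = (2D) − (617) = −617 + 2D
Setting this equal to +97 kJ gives 2D = 714, so D = 357 kJ/mol.

D(H–Br) ≈ 357 kJ/mol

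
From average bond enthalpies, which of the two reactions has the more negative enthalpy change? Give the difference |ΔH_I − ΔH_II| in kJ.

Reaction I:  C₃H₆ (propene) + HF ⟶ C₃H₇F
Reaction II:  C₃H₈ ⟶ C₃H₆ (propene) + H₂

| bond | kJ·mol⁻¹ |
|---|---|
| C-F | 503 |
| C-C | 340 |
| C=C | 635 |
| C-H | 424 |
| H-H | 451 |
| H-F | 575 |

Reaction I, by 159 kJ

Reaction I:
  Bonds broken (reactants):
    C-C: 1 × 340 = 340
    C-H: 6 × 424 = 2544
    C=C: 1 × 635 = 635
    H-F: 1 × 575 = 575
    Σ(broken) = 4094 kJ
  Bonds formed (products):
    C-C: 2 × 340 = 680
    C-F: 1 × 503 = 503
    C-H: 7 × 424 = 2968
    Σ(formed) = 4151 kJ
  ΔH_I = 4094 − 4151 = −57 kJ
Reaction II:
  Bonds broken (reactants):
    C-C: 2 × 340 = 680
    C-H: 8 × 424 = 3392
    Σ(broken) = 4072 kJ
  Bonds formed (products):
    C-C: 1 × 340 = 340
    C-H: 6 × 424 = 2544
    C=C: 1 × 635 = 635
    H-H: 1 × 451 = 451
    Σ(formed) = 3970 kJ
  ΔH_II = 4072 − 3970 = +102 kJ
ΔH_I − ΔH_II = −159 kJ, so reaction I has the more negative ΔH; |ΔH_I − ΔH_II| = 159 kJ.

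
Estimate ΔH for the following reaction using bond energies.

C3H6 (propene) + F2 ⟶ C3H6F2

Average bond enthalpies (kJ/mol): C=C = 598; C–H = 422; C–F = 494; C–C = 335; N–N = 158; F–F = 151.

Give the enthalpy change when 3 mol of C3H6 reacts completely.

ΔH = −1722 kJ

Bonds broken (reactants):
  C–C: 1 × 335 = 335
  C–H: 6 × 422 = 2532
  C=C: 1 × 598 = 598
  F–F: 1 × 151 = 151
  Σ(broken) = 3616 kJ
Bonds formed (products):
  C–C: 2 × 335 = 670
  C–F: 2 × 494 = 988
  C–H: 6 × 422 = 2532
  Σ(formed) = 4190 kJ
ΔH = Σ(broken) − Σ(formed) = 3616 − 4190 = −574 kJ
For 3× the reaction as written: 3 × (−574) = −1722 kJ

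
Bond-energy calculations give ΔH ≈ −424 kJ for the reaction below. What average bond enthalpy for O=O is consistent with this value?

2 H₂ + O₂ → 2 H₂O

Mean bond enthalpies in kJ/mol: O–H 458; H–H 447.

D(O=O) ≈ 514 kJ/mol

Let D be the O=O bond energy.
Σ(broken) = 2×447 + 1×D = 894 + D
Σ(formed) = 4×458 = 1832
ΔH = Σ(broken) − Σ(formed) = (894 + D) − (1832) = −938 + D
Setting this equal to −424 kJ gives D = 514 kJ/mol.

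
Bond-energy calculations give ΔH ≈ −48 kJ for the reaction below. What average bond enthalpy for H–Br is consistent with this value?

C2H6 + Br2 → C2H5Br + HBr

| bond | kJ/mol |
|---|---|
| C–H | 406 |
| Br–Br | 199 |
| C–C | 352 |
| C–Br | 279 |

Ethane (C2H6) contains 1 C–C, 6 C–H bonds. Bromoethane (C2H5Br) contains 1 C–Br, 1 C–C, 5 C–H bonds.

D(H–Br) ≈ 374 kJ/mol

Let D be the H–Br bond energy.
Σ(broken) = 1×199 + 1×352 + 6×406 = 2987
Σ(formed) = 1×279 + 1×352 + 5×406 + 1×D = 2661 + D
ΔH = Σ(broken) − Σ(formed) = (2987) − (2661 + D) = +326 − D
Setting this equal to −48 kJ gives D = 374 kJ/mol.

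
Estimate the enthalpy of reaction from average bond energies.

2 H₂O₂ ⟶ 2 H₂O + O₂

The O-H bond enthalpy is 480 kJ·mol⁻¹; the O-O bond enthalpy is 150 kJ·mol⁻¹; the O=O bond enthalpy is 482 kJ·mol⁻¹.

Bonds broken (reactants):
  O-H: 4 × 480 = 1920
  O-O: 2 × 150 = 300
  Σ(broken) = 2220 kJ
Bonds formed (products):
  O-H: 4 × 480 = 1920
  O=O: 1 × 482 = 482
  Σ(formed) = 2402 kJ
ΔH = Σ(broken) − Σ(formed) = 2220 − 2402 = −182 kJ

ΔH ≈ −182 kJ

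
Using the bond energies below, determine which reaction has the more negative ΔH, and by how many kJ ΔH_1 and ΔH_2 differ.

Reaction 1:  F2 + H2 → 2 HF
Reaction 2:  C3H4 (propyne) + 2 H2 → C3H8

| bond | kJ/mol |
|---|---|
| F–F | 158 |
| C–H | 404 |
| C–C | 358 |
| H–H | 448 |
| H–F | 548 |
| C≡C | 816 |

Reaction 1, by 228 kJ

Reaction 1:
  Bonds broken (reactants):
    F–F: 1 × 158 = 158
    H–H: 1 × 448 = 448
    Σ(broken) = 606 kJ
  Bonds formed (products):
    H–F: 2 × 548 = 1096
    Σ(formed) = 1096 kJ
  ΔH_1 = 606 − 1096 = −490 kJ
Reaction 2:
  Bonds broken (reactants):
    C≡C: 1 × 816 = 816
    C–C: 1 × 358 = 358
    C–H: 4 × 404 = 1616
    H–H: 2 × 448 = 896
    Σ(broken) = 3686 kJ
  Bonds formed (products):
    C–C: 2 × 358 = 716
    C–H: 8 × 404 = 3232
    Σ(formed) = 3948 kJ
  ΔH_2 = 3686 − 3948 = −262 kJ
ΔH_1 − ΔH_2 = −228 kJ, so reaction 1 has the more negative ΔH; |ΔH_1 − ΔH_2| = 228 kJ.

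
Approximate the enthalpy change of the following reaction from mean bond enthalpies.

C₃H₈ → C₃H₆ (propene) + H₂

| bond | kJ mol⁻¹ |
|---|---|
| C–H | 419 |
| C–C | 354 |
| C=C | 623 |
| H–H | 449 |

Bonds broken (reactants):
  C–C: 2 × 354 = 708
  C–H: 8 × 419 = 3352
  Σ(broken) = 4060 kJ
Bonds formed (products):
  C–C: 1 × 354 = 354
  C–H: 6 × 419 = 2514
  C=C: 1 × 623 = 623
  H–H: 1 × 449 = 449
  Σ(formed) = 3940 kJ
ΔH = Σ(broken) − Σ(formed) = 4060 − 3940 = +120 kJ

ΔH ≈ +120 kJ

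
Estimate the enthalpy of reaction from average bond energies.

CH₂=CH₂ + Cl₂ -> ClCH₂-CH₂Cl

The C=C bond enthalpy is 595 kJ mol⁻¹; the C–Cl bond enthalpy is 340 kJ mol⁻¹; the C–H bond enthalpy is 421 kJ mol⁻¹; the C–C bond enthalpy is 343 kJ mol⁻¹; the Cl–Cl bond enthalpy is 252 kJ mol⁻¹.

ΔH ≈ −176 kJ

Bonds broken (reactants):
  C–H: 4 × 421 = 1684
  C=C: 1 × 595 = 595
  Cl–Cl: 1 × 252 = 252
  Σ(broken) = 2531 kJ
Bonds formed (products):
  C–C: 1 × 343 = 343
  C–Cl: 2 × 340 = 680
  C–H: 4 × 421 = 1684
  Σ(formed) = 2707 kJ
ΔH = Σ(broken) − Σ(formed) = 2531 − 2707 = −176 kJ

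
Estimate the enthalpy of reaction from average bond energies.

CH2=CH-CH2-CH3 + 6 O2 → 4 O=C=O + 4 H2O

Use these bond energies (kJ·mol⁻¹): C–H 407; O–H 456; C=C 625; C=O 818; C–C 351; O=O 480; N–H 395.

Bonds broken (reactants):
  C–C: 2 × 351 = 702
  C–H: 8 × 407 = 3256
  C=C: 1 × 625 = 625
  O=O: 6 × 480 = 2880
  Σ(broken) = 7463 kJ
Bonds formed (products):
  C=O: 8 × 818 = 6544
  O–H: 8 × 456 = 3648
  Σ(formed) = 10192 kJ
ΔH = Σ(broken) − Σ(formed) = 7463 − 10192 = −2729 kJ

ΔH ≈ −2729 kJ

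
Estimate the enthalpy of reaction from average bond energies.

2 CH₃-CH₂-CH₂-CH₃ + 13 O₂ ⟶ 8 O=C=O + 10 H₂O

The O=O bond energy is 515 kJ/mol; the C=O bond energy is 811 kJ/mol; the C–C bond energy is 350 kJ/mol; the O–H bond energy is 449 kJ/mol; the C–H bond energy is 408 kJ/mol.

Bonds broken (reactants):
  C–C: 6 × 350 = 2100
  C–H: 20 × 408 = 8160
  O=O: 13 × 515 = 6695
  Σ(broken) = 16955 kJ
Bonds formed (products):
  C=O: 16 × 811 = 12976
  O–H: 20 × 449 = 8980
  Σ(formed) = 21956 kJ
ΔH = Σ(broken) − Σ(formed) = 16955 − 21956 = −5001 kJ

ΔH ≈ −5001 kJ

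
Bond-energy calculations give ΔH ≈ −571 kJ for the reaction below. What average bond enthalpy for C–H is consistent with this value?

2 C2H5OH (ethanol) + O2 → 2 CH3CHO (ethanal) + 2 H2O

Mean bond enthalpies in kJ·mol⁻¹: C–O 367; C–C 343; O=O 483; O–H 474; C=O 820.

Let D be the C–H bond energy.
Σ(broken) = 2×343 + 10×D + 2×367 + 2×474 + 1×483 = 2851 + 10D
Σ(formed) = 2×343 + 8×D + 2×820 + 4×474 = 4222 + 8D
ΔH = Σ(broken) − Σ(formed) = (2851 + 10D) − (4222 + 8D) = −1371 + 2D
Setting this equal to −571 kJ gives 2D = 800, so D = 400 kJ/mol.

D(C–H) ≈ 400 kJ/mol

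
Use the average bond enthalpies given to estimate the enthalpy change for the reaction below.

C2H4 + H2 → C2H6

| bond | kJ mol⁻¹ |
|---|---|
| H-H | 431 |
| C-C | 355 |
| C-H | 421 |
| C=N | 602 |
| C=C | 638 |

ΔH ≈ −128 kJ

Bonds broken (reactants):
  C-H: 4 × 421 = 1684
  C=C: 1 × 638 = 638
  H-H: 1 × 431 = 431
  Σ(broken) = 2753 kJ
Bonds formed (products):
  C-C: 1 × 355 = 355
  C-H: 6 × 421 = 2526
  Σ(formed) = 2881 kJ
ΔH = Σ(broken) − Σ(formed) = 2753 − 2881 = −128 kJ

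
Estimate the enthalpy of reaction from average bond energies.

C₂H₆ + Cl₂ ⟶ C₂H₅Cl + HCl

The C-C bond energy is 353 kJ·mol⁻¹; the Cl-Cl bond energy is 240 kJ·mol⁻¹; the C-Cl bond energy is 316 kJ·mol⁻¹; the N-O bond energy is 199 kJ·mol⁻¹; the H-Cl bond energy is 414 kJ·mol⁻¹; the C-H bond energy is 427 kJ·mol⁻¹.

ΔH ≈ −63 kJ

Bonds broken (reactants):
  C-C: 1 × 353 = 353
  C-H: 6 × 427 = 2562
  Cl-Cl: 1 × 240 = 240
  Σ(broken) = 3155 kJ
Bonds formed (products):
  C-C: 1 × 353 = 353
  C-Cl: 1 × 316 = 316
  C-H: 5 × 427 = 2135
  H-Cl: 1 × 414 = 414
  Σ(formed) = 3218 kJ
ΔH = Σ(broken) − Σ(formed) = 3155 − 3218 = −63 kJ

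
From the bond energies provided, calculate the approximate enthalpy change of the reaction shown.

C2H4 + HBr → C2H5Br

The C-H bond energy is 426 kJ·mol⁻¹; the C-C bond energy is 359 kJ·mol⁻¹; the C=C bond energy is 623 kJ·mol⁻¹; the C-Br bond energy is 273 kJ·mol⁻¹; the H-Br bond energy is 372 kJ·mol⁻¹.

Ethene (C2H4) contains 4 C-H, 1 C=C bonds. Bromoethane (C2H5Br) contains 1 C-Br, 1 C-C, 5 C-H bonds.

Bonds broken (reactants):
  C-H: 4 × 426 = 1704
  C=C: 1 × 623 = 623
  H-Br: 1 × 372 = 372
  Σ(broken) = 2699 kJ
Bonds formed (products):
  C-Br: 1 × 273 = 273
  C-C: 1 × 359 = 359
  C-H: 5 × 426 = 2130
  Σ(formed) = 2762 kJ
ΔH = Σ(broken) − Σ(formed) = 2699 − 2762 = −63 kJ

ΔH ≈ −63 kJ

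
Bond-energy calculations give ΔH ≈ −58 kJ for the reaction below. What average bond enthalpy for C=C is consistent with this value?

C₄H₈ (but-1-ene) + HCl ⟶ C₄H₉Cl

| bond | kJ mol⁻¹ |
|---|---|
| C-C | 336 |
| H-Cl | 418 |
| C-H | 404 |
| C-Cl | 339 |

D(C=C) ≈ 603 kJ/mol

Let D be the C=C bond energy.
Σ(broken) = 2×336 + 8×404 + 1×D + 1×418 = 4322 + D
Σ(formed) = 3×336 + 1×339 + 9×404 = 4983
ΔH = Σ(broken) − Σ(formed) = (4322 + D) − (4983) = −661 + D
Setting this equal to −58 kJ gives D = 603 kJ/mol.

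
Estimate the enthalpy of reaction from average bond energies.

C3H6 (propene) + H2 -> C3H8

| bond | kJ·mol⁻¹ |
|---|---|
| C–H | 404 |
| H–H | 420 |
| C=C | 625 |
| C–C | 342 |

Bonds broken (reactants):
  C–C: 1 × 342 = 342
  C–H: 6 × 404 = 2424
  C=C: 1 × 625 = 625
  H–H: 1 × 420 = 420
  Σ(broken) = 3811 kJ
Bonds formed (products):
  C–C: 2 × 342 = 684
  C–H: 8 × 404 = 3232
  Σ(formed) = 3916 kJ
ΔH = Σ(broken) − Σ(formed) = 3811 − 3916 = −105 kJ

ΔH ≈ −105 kJ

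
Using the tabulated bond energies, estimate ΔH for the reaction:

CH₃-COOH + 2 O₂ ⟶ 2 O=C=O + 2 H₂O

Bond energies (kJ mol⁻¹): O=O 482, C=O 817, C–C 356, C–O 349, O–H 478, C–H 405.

Bonds broken (reactants):
  C–C: 1 × 356 = 356
  C–H: 3 × 405 = 1215
  C–O: 1 × 349 = 349
  C=O: 1 × 817 = 817
  O–H: 1 × 478 = 478
  O=O: 2 × 482 = 964
  Σ(broken) = 4179 kJ
Bonds formed (products):
  C=O: 4 × 817 = 3268
  O–H: 4 × 478 = 1912
  Σ(formed) = 5180 kJ
ΔH = Σ(broken) − Σ(formed) = 4179 − 5180 = −1001 kJ

ΔH ≈ −1001 kJ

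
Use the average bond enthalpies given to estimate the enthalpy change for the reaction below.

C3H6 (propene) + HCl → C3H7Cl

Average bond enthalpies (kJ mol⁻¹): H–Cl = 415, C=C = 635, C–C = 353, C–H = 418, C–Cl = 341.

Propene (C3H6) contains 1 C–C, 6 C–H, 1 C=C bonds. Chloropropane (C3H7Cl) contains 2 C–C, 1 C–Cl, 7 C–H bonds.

ΔH ≈ −62 kJ

Bonds broken (reactants):
  C–C: 1 × 353 = 353
  C–H: 6 × 418 = 2508
  C=C: 1 × 635 = 635
  H–Cl: 1 × 415 = 415
  Σ(broken) = 3911 kJ
Bonds formed (products):
  C–C: 2 × 353 = 706
  C–Cl: 1 × 341 = 341
  C–H: 7 × 418 = 2926
  Σ(formed) = 3973 kJ
ΔH = Σ(broken) − Σ(formed) = 3911 − 3973 = −62 kJ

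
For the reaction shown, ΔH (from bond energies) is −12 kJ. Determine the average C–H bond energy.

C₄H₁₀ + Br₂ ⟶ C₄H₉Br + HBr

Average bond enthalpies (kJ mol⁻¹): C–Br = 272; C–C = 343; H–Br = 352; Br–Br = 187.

Let D be the C–H bond energy.
Σ(broken) = 1×187 + 3×343 + 10×D = 1216 + 10D
Σ(formed) = 1×272 + 3×343 + 9×D + 1×352 = 1653 + 9D
ΔH = Σ(broken) − Σ(formed) = (1216 + 10D) − (1653 + 9D) = −437 + D
Setting this equal to −12 kJ gives D = 425 kJ/mol.

D(C–H) ≈ 425 kJ/mol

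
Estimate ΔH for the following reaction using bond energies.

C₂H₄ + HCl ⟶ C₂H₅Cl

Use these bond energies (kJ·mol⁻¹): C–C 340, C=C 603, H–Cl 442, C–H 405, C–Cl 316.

Bonds broken (reactants):
  C–H: 4 × 405 = 1620
  C=C: 1 × 603 = 603
  H–Cl: 1 × 442 = 442
  Σ(broken) = 2665 kJ
Bonds formed (products):
  C–C: 1 × 340 = 340
  C–Cl: 1 × 316 = 316
  C–H: 5 × 405 = 2025
  Σ(formed) = 2681 kJ
ΔH = Σ(broken) − Σ(formed) = 2665 − 2681 = −16 kJ

ΔH ≈ −16 kJ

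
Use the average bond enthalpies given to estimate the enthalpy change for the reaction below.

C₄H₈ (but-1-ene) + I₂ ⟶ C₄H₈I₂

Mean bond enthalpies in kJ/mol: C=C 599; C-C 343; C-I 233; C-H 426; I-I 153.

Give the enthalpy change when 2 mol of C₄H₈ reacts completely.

ΔH = −114 kJ

Bonds broken (reactants):
  C-C: 2 × 343 = 686
  C-H: 8 × 426 = 3408
  C=C: 1 × 599 = 599
  I-I: 1 × 153 = 153
  Σ(broken) = 4846 kJ
Bonds formed (products):
  C-C: 3 × 343 = 1029
  C-H: 8 × 426 = 3408
  C-I: 2 × 233 = 466
  Σ(formed) = 4903 kJ
ΔH = Σ(broken) − Σ(formed) = 4846 − 4903 = −57 kJ
For 2× the reaction as written: 2 × (−57) = −114 kJ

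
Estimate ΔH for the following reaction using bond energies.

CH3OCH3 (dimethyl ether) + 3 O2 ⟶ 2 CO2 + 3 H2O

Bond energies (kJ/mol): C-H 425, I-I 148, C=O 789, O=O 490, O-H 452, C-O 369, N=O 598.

Bonds broken (reactants):
  C-H: 6 × 425 = 2550
  C-O: 2 × 369 = 738
  O=O: 3 × 490 = 1470
  Σ(broken) = 4758 kJ
Bonds formed (products):
  C=O: 4 × 789 = 3156
  O-H: 6 × 452 = 2712
  Σ(formed) = 5868 kJ
ΔH = Σ(broken) − Σ(formed) = 4758 − 5868 = −1110 kJ

ΔH ≈ −1110 kJ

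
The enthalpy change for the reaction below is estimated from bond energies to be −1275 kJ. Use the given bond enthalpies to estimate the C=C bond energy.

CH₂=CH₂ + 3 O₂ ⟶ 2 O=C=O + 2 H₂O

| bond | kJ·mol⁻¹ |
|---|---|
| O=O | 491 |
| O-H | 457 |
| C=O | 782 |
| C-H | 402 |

Let D be the C=C bond energy.
Σ(broken) = 4×402 + 1×D + 3×491 = 3081 + D
Σ(formed) = 4×782 + 4×457 = 4956
ΔH = Σ(broken) − Σ(formed) = (3081 + D) − (4956) = −1875 + D
Setting this equal to −1275 kJ gives D = 600 kJ/mol.

D(C=C) ≈ 600 kJ/mol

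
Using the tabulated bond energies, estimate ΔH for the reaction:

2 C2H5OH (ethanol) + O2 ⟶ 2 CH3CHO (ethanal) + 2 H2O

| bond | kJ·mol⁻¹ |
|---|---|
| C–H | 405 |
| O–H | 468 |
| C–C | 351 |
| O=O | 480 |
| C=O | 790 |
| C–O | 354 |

ΔH ≈ −518 kJ

Bonds broken (reactants):
  C–C: 2 × 351 = 702
  C–H: 10 × 405 = 4050
  C–O: 2 × 354 = 708
  O–H: 2 × 468 = 936
  O=O: 1 × 480 = 480
  Σ(broken) = 6876 kJ
Bonds formed (products):
  C–C: 2 × 351 = 702
  C–H: 8 × 405 = 3240
  C=O: 2 × 790 = 1580
  O–H: 4 × 468 = 1872
  Σ(formed) = 7394 kJ
ΔH = Σ(broken) − Σ(formed) = 6876 − 7394 = −518 kJ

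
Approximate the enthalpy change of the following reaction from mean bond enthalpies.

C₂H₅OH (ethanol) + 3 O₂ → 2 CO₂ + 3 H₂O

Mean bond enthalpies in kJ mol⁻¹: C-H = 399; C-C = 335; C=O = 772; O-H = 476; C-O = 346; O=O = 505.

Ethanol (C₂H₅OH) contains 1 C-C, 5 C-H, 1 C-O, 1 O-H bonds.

Bonds broken (reactants):
  C-C: 1 × 335 = 335
  C-H: 5 × 399 = 1995
  C-O: 1 × 346 = 346
  O-H: 1 × 476 = 476
  O=O: 3 × 505 = 1515
  Σ(broken) = 4667 kJ
Bonds formed (products):
  C=O: 4 × 772 = 3088
  O-H: 6 × 476 = 2856
  Σ(formed) = 5944 kJ
ΔH = Σ(broken) − Σ(formed) = 4667 − 5944 = −1277 kJ

ΔH ≈ −1277 kJ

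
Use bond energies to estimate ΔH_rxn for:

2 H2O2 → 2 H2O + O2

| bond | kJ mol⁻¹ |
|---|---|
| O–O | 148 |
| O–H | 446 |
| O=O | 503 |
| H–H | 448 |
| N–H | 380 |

ΔH ≈ −207 kJ

Bonds broken (reactants):
  O–H: 4 × 446 = 1784
  O–O: 2 × 148 = 296
  Σ(broken) = 2080 kJ
Bonds formed (products):
  O–H: 4 × 446 = 1784
  O=O: 1 × 503 = 503
  Σ(formed) = 2287 kJ
ΔH = Σ(broken) − Σ(formed) = 2080 − 2287 = −207 kJ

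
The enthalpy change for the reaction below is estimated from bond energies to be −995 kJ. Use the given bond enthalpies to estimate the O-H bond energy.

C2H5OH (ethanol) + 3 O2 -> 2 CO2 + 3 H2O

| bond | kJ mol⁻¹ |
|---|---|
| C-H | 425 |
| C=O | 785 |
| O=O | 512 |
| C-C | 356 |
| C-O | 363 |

Let D be the O-H bond energy.
Σ(broken) = 1×356 + 5×425 + 1×363 + 1×D + 3×512 = 4380 + D
Σ(formed) = 4×785 + 6×D = 3140 + 6D
ΔH = Σ(broken) − Σ(formed) = (4380 + D) − (3140 + 6D) = +1240 − 5D
Setting this equal to −995 kJ gives 5D = 2235, so D = 447 kJ/mol.

D(O-H) ≈ 447 kJ/mol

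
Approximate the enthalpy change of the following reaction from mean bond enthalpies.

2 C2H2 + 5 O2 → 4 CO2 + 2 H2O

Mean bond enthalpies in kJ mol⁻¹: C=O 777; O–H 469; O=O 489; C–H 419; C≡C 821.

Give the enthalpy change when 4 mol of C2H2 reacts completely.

ΔH = −4658 kJ

Bonds broken (reactants):
  C≡C: 2 × 821 = 1642
  C–H: 4 × 419 = 1676
  O=O: 5 × 489 = 2445
  Σ(broken) = 5763 kJ
Bonds formed (products):
  C=O: 8 × 777 = 6216
  O–H: 4 × 469 = 1876
  Σ(formed) = 8092 kJ
ΔH = Σ(broken) − Σ(formed) = 5763 − 8092 = −2329 kJ
For 2× the reaction as written: 2 × (−2329) = −4658 kJ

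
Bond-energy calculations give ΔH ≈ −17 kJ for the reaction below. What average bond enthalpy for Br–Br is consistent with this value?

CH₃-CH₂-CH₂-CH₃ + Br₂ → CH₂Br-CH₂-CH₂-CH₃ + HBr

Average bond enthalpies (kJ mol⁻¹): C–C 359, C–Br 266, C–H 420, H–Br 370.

D(Br–Br) ≈ 199 kJ/mol

Let D be the Br–Br bond energy.
Σ(broken) = 1×D + 3×359 + 10×420 = 5277 + D
Σ(formed) = 1×266 + 3×359 + 9×420 + 1×370 = 5493
ΔH = Σ(broken) − Σ(formed) = (5277 + D) − (5493) = −216 + D
Setting this equal to −17 kJ gives D = 199 kJ/mol.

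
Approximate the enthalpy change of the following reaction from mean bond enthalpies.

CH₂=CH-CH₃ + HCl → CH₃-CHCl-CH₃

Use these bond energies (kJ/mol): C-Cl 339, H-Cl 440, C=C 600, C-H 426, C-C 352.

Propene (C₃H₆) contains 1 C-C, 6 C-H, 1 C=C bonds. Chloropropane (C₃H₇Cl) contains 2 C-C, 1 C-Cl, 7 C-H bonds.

ΔH ≈ −77 kJ

Bonds broken (reactants):
  C-C: 1 × 352 = 352
  C-H: 6 × 426 = 2556
  C=C: 1 × 600 = 600
  H-Cl: 1 × 440 = 440
  Σ(broken) = 3948 kJ
Bonds formed (products):
  C-C: 2 × 352 = 704
  C-Cl: 1 × 339 = 339
  C-H: 7 × 426 = 2982
  Σ(formed) = 4025 kJ
ΔH = Σ(broken) − Σ(formed) = 3948 − 4025 = −77 kJ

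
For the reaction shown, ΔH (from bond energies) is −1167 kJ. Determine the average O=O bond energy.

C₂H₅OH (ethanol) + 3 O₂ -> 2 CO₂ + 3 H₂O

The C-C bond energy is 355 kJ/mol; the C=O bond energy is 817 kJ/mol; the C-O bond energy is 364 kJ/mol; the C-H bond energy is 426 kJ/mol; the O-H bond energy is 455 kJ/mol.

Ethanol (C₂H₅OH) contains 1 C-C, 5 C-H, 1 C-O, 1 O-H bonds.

Let D be the O=O bond energy.
Σ(broken) = 1×355 + 5×426 + 1×364 + 1×455 + 3×D = 3304 + 3D
Σ(formed) = 4×817 + 6×455 = 5998
ΔH = Σ(broken) − Σ(formed) = (3304 + 3D) − (5998) = −2694 + 3D
Setting this equal to −1167 kJ gives 3D = 1527, so D = 509 kJ/mol.

D(O=O) ≈ 509 kJ/mol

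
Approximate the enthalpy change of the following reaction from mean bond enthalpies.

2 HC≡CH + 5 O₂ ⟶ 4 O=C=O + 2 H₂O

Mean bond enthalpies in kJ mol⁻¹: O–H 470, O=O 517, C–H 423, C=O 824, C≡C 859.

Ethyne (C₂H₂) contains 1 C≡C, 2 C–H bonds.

ΔH ≈ −2477 kJ

Bonds broken (reactants):
  C≡C: 2 × 859 = 1718
  C–H: 4 × 423 = 1692
  O=O: 5 × 517 = 2585
  Σ(broken) = 5995 kJ
Bonds formed (products):
  C=O: 8 × 824 = 6592
  O–H: 4 × 470 = 1880
  Σ(formed) = 8472 kJ
ΔH = Σ(broken) − Σ(formed) = 5995 − 8472 = −2477 kJ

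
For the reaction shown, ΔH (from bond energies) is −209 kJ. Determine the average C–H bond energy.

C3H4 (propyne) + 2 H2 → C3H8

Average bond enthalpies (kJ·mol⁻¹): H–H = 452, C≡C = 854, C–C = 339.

Let D be the C–H bond energy.
Σ(broken) = 1×854 + 1×339 + 4×D + 2×452 = 2097 + 4D
Σ(formed) = 2×339 + 8×D = 678 + 8D
ΔH = Σ(broken) − Σ(formed) = (2097 + 4D) − (678 + 8D) = +1419 − 4D
Setting this equal to −209 kJ gives 4D = 1628, so D = 407 kJ/mol.

D(C–H) ≈ 407 kJ/mol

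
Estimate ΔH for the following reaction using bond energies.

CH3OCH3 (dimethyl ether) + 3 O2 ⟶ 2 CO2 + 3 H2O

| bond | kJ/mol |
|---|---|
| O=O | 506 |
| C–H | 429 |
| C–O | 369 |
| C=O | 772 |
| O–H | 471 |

Bonds broken (reactants):
  C–H: 6 × 429 = 2574
  C–O: 2 × 369 = 738
  O=O: 3 × 506 = 1518
  Σ(broken) = 4830 kJ
Bonds formed (products):
  C=O: 4 × 772 = 3088
  O–H: 6 × 471 = 2826
  Σ(formed) = 5914 kJ
ΔH = Σ(broken) − Σ(formed) = 4830 − 5914 = −1084 kJ

ΔH ≈ −1084 kJ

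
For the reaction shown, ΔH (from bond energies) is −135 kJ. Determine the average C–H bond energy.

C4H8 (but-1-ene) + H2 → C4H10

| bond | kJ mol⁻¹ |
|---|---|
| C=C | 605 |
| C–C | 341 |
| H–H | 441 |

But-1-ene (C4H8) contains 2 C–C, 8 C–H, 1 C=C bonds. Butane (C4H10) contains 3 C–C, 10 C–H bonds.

Let D be the C–H bond energy.
Σ(broken) = 2×341 + 8×D + 1×605 + 1×441 = 1728 + 8D
Σ(formed) = 3×341 + 10×D = 1023 + 10D
ΔH = Σ(broken) − Σ(formed) = (1728 + 8D) − (1023 + 10D) = +705 − 2D
Setting this equal to −135 kJ gives 2D = 840, so D = 420 kJ/mol.

D(C–H) ≈ 420 kJ/mol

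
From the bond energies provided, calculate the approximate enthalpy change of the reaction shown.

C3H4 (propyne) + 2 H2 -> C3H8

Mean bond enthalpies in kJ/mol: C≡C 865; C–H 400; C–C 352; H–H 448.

ΔH ≈ −191 kJ

Bonds broken (reactants):
  C≡C: 1 × 865 = 865
  C–C: 1 × 352 = 352
  C–H: 4 × 400 = 1600
  H–H: 2 × 448 = 896
  Σ(broken) = 3713 kJ
Bonds formed (products):
  C–C: 2 × 352 = 704
  C–H: 8 × 400 = 3200
  Σ(formed) = 3904 kJ
ΔH = Σ(broken) − Σ(formed) = 3713 − 3904 = −191 kJ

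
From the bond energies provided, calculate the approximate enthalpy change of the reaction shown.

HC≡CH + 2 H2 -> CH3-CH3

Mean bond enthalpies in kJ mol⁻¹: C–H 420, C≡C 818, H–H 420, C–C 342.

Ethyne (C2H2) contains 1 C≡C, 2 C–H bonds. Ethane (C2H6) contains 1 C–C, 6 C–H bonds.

ΔH ≈ −364 kJ

Bonds broken (reactants):
  C≡C: 1 × 818 = 818
  C–H: 2 × 420 = 840
  H–H: 2 × 420 = 840
  Σ(broken) = 2498 kJ
Bonds formed (products):
  C–C: 1 × 342 = 342
  C–H: 6 × 420 = 2520
  Σ(formed) = 2862 kJ
ΔH = Σ(broken) − Σ(formed) = 2498 − 2862 = −364 kJ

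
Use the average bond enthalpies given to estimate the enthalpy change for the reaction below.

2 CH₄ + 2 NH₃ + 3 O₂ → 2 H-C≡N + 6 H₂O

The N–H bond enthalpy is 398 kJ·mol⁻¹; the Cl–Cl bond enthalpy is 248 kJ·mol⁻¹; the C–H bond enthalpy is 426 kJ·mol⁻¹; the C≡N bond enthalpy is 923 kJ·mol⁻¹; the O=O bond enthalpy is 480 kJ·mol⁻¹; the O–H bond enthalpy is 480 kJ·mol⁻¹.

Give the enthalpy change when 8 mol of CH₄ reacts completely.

ΔH = −4888 kJ

Bonds broken (reactants):
  C–H: 8 × 426 = 3408
  N–H: 6 × 398 = 2388
  O=O: 3 × 480 = 1440
  Σ(broken) = 7236 kJ
Bonds formed (products):
  C≡N: 2 × 923 = 1846
  C–H: 2 × 426 = 852
  O–H: 12 × 480 = 5760
  Σ(formed) = 8458 kJ
ΔH = Σ(broken) − Σ(formed) = 7236 − 8458 = −1222 kJ
For 4× the reaction as written: 4 × (−1222) = −4888 kJ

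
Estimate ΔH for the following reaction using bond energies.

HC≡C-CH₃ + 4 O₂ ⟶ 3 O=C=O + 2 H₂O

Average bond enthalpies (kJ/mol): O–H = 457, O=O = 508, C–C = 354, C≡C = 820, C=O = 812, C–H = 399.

ΔH ≈ −1898 kJ

Bonds broken (reactants):
  C≡C: 1 × 820 = 820
  C–C: 1 × 354 = 354
  C–H: 4 × 399 = 1596
  O=O: 4 × 508 = 2032
  Σ(broken) = 4802 kJ
Bonds formed (products):
  C=O: 6 × 812 = 4872
  O–H: 4 × 457 = 1828
  Σ(formed) = 6700 kJ
ΔH = Σ(broken) − Σ(formed) = 4802 − 6700 = −1898 kJ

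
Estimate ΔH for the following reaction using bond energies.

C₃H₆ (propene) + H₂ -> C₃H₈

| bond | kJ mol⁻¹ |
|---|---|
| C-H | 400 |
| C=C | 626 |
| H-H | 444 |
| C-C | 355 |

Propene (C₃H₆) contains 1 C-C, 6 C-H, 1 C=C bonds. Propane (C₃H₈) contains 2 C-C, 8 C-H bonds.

Bonds broken (reactants):
  C-C: 1 × 355 = 355
  C-H: 6 × 400 = 2400
  C=C: 1 × 626 = 626
  H-H: 1 × 444 = 444
  Σ(broken) = 3825 kJ
Bonds formed (products):
  C-C: 2 × 355 = 710
  C-H: 8 × 400 = 3200
  Σ(formed) = 3910 kJ
ΔH = Σ(broken) − Σ(formed) = 3825 − 3910 = −85 kJ

ΔH ≈ −85 kJ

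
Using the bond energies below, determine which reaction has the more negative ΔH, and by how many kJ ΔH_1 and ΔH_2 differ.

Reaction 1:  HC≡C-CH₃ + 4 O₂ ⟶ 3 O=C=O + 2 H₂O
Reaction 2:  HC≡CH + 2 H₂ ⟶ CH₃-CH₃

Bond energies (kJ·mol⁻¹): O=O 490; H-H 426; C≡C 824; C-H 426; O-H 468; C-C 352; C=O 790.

Reaction 1:
  Bonds broken (reactants):
    C≡C: 1 × 824 = 824
    C-C: 1 × 352 = 352
    C-H: 4 × 426 = 1704
    O=O: 4 × 490 = 1960
    Σ(broken) = 4840 kJ
  Bonds formed (products):
    C=O: 6 × 790 = 4740
    O-H: 4 × 468 = 1872
    Σ(formed) = 6612 kJ
  ΔH_1 = 4840 − 6612 = −1772 kJ
Reaction 2:
  Bonds broken (reactants):
    C≡C: 1 × 824 = 824
    C-H: 2 × 426 = 852
    H-H: 2 × 426 = 852
    Σ(broken) = 2528 kJ
  Bonds formed (products):
    C-C: 1 × 352 = 352
    C-H: 6 × 426 = 2556
    Σ(formed) = 2908 kJ
  ΔH_2 = 2528 − 2908 = −380 kJ
ΔH_1 − ΔH_2 = −1392 kJ, so reaction 1 has the more negative ΔH; |ΔH_1 − ΔH_2| = 1392 kJ.

Reaction 1, by 1392 kJ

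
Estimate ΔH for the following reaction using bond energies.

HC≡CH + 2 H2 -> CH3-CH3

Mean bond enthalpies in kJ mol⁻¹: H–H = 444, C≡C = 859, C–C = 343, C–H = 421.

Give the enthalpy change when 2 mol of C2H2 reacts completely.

Bonds broken (reactants):
  C≡C: 1 × 859 = 859
  C–H: 2 × 421 = 842
  H–H: 2 × 444 = 888
  Σ(broken) = 2589 kJ
Bonds formed (products):
  C–C: 1 × 343 = 343
  C–H: 6 × 421 = 2526
  Σ(formed) = 2869 kJ
ΔH = Σ(broken) − Σ(formed) = 2589 − 2869 = −280 kJ
For 2× the reaction as written: 2 × (−280) = −560 kJ

ΔH = −560 kJ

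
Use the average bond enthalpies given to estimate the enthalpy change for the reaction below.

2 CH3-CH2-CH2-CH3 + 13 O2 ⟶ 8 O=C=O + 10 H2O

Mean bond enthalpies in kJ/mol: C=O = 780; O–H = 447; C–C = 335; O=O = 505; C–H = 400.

ΔH ≈ −4845 kJ

Bonds broken (reactants):
  C–C: 6 × 335 = 2010
  C–H: 20 × 400 = 8000
  O=O: 13 × 505 = 6565
  Σ(broken) = 16575 kJ
Bonds formed (products):
  C=O: 16 × 780 = 12480
  O–H: 20 × 447 = 8940
  Σ(formed) = 21420 kJ
ΔH = Σ(broken) − Σ(formed) = 16575 − 21420 = −4845 kJ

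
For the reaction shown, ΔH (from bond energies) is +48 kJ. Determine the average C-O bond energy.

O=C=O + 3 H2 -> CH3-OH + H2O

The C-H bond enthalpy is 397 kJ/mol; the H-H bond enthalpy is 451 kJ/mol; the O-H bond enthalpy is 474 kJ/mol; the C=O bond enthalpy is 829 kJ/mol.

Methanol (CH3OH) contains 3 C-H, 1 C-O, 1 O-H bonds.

D(C-O) ≈ 350 kJ/mol

Let D be the C-O bond energy.
Σ(broken) = 2×829 + 3×451 = 3011
Σ(formed) = 3×397 + 1×D + 3×474 = 2613 + D
ΔH = Σ(broken) − Σ(formed) = (3011) − (2613 + D) = +398 − D
Setting this equal to +48 kJ gives D = 350 kJ/mol.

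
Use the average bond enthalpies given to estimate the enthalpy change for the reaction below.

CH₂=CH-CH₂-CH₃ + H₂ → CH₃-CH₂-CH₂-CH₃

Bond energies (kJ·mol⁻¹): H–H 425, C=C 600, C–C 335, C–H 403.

ΔH ≈ −116 kJ

Bonds broken (reactants):
  C–C: 2 × 335 = 670
  C–H: 8 × 403 = 3224
  C=C: 1 × 600 = 600
  H–H: 1 × 425 = 425
  Σ(broken) = 4919 kJ
Bonds formed (products):
  C–C: 3 × 335 = 1005
  C–H: 10 × 403 = 4030
  Σ(formed) = 5035 kJ
ΔH = Σ(broken) − Σ(formed) = 4919 − 5035 = −116 kJ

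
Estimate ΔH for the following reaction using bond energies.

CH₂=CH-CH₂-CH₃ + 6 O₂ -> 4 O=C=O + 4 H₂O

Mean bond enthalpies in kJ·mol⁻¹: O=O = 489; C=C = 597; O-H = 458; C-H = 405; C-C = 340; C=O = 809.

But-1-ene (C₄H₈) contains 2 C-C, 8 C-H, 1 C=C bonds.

Bonds broken (reactants):
  C-C: 2 × 340 = 680
  C-H: 8 × 405 = 3240
  C=C: 1 × 597 = 597
  O=O: 6 × 489 = 2934
  Σ(broken) = 7451 kJ
Bonds formed (products):
  C=O: 8 × 809 = 6472
  O-H: 8 × 458 = 3664
  Σ(formed) = 10136 kJ
ΔH = Σ(broken) − Σ(formed) = 7451 − 10136 = −2685 kJ

ΔH ≈ −2685 kJ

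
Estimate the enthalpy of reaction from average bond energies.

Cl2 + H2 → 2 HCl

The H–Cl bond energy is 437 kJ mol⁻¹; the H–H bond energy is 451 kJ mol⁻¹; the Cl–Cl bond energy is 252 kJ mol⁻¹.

ΔH ≈ −171 kJ

Bonds broken (reactants):
  Cl–Cl: 1 × 252 = 252
  H–H: 1 × 451 = 451
  Σ(broken) = 703 kJ
Bonds formed (products):
  H–Cl: 2 × 437 = 874
  Σ(formed) = 874 kJ
ΔH = Σ(broken) − Σ(formed) = 703 − 874 = −171 kJ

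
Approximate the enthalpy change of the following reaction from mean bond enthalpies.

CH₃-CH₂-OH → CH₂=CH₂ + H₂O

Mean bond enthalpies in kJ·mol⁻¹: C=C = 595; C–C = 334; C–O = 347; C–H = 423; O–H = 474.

Bonds broken (reactants):
  C–C: 1 × 334 = 334
  C–H: 5 × 423 = 2115
  C–O: 1 × 347 = 347
  O–H: 1 × 474 = 474
  Σ(broken) = 3270 kJ
Bonds formed (products):
  C–H: 4 × 423 = 1692
  C=C: 1 × 595 = 595
  O–H: 2 × 474 = 948
  Σ(formed) = 3235 kJ
ΔH = Σ(broken) − Σ(formed) = 3270 − 3235 = +35 kJ

ΔH ≈ +35 kJ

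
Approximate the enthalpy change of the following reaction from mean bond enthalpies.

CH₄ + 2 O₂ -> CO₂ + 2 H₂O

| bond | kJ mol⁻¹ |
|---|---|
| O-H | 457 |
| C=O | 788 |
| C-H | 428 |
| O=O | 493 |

Bonds broken (reactants):
  C-H: 4 × 428 = 1712
  O=O: 2 × 493 = 986
  Σ(broken) = 2698 kJ
Bonds formed (products):
  C=O: 2 × 788 = 1576
  O-H: 4 × 457 = 1828
  Σ(formed) = 3404 kJ
ΔH = Σ(broken) − Σ(formed) = 2698 − 3404 = −706 kJ

ΔH ≈ −706 kJ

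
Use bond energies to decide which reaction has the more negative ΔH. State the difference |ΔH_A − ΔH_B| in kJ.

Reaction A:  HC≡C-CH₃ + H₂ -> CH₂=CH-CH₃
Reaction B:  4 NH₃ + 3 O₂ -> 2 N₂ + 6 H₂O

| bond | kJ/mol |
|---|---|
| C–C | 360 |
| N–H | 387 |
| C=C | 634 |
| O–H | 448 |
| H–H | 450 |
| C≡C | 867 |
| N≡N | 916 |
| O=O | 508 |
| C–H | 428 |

Reaction A:
  Bonds broken (reactants):
    C≡C: 1 × 867 = 867
    C–C: 1 × 360 = 360
    C–H: 4 × 428 = 1712
    H–H: 1 × 450 = 450
    Σ(broken) = 3389 kJ
  Bonds formed (products):
    C–C: 1 × 360 = 360
    C–H: 6 × 428 = 2568
    C=C: 1 × 634 = 634
    Σ(formed) = 3562 kJ
  ΔH_A = 3389 − 3562 = −173 kJ
Reaction B:
  Bonds broken (reactants):
    N–H: 12 × 387 = 4644
    O=O: 3 × 508 = 1524
    Σ(broken) = 6168 kJ
  Bonds formed (products):
    N≡N: 2 × 916 = 1832
    O–H: 12 × 448 = 5376
    Σ(formed) = 7208 kJ
  ΔH_B = 6168 − 7208 = −1040 kJ
ΔH_A − ΔH_B = +867 kJ, so reaction B has the more negative ΔH; |ΔH_A − ΔH_B| = 867 kJ.

Reaction B, by 867 kJ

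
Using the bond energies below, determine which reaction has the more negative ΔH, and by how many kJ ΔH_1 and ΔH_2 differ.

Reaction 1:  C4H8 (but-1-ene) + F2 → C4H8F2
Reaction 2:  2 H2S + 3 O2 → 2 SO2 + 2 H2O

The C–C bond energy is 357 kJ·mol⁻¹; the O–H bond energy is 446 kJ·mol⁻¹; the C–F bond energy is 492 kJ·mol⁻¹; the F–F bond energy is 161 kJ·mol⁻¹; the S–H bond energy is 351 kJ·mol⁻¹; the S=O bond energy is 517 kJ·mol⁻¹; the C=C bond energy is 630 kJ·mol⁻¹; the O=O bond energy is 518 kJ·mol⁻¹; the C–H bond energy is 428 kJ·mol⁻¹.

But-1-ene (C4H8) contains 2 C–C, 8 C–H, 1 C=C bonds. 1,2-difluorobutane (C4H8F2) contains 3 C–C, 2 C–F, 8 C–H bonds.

Reaction 2, by 344 kJ

Reaction 1:
  Bonds broken (reactants):
    C–C: 2 × 357 = 714
    C–H: 8 × 428 = 3424
    C=C: 1 × 630 = 630
    F–F: 1 × 161 = 161
    Σ(broken) = 4929 kJ
  Bonds formed (products):
    C–C: 3 × 357 = 1071
    C–F: 2 × 492 = 984
    C–H: 8 × 428 = 3424
    Σ(formed) = 5479 kJ
  ΔH_1 = 4929 − 5479 = −550 kJ
Reaction 2:
  Bonds broken (reactants):
    O=O: 3 × 518 = 1554
    S–H: 4 × 351 = 1404
    Σ(broken) = 2958 kJ
  Bonds formed (products):
    O–H: 4 × 446 = 1784
    S=O: 4 × 517 = 2068
    Σ(formed) = 3852 kJ
  ΔH_2 = 2958 − 3852 = −894 kJ
ΔH_1 − ΔH_2 = +344 kJ, so reaction 2 has the more negative ΔH; |ΔH_1 − ΔH_2| = 344 kJ.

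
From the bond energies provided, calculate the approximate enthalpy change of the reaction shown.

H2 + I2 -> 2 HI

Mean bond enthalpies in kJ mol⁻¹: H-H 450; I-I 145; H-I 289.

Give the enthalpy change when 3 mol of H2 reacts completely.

ΔH = +51 kJ

Bonds broken (reactants):
  H-H: 1 × 450 = 450
  I-I: 1 × 145 = 145
  Σ(broken) = 595 kJ
Bonds formed (products):
  H-I: 2 × 289 = 578
  Σ(formed) = 578 kJ
ΔH = Σ(broken) − Σ(formed) = 595 − 578 = +17 kJ
For 3× the reaction as written: 3 × (+17) = +51 kJ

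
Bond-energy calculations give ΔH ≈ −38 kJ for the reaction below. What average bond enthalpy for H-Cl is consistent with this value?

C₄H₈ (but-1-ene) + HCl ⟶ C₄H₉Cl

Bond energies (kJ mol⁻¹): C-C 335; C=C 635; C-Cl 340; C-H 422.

Let D be the H-Cl bond energy.
Σ(broken) = 2×335 + 8×422 + 1×635 + 1×D = 4681 + D
Σ(formed) = 3×335 + 1×340 + 9×422 = 5143
ΔH = Σ(broken) − Σ(formed) = (4681 + D) − (5143) = −462 + D
Setting this equal to −38 kJ gives D = 424 kJ/mol.

D(H-Cl) ≈ 424 kJ/mol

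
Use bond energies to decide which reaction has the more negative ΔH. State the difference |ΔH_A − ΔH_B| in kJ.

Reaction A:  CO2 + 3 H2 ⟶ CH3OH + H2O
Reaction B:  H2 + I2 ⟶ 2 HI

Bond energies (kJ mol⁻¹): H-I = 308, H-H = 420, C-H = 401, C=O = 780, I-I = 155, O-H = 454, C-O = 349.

Reaction A:
  Bonds broken (reactants):
    C=O: 2 × 780 = 1560
    H-H: 3 × 420 = 1260
    Σ(broken) = 2820 kJ
  Bonds formed (products):
    C-H: 3 × 401 = 1203
    C-O: 1 × 349 = 349
    O-H: 3 × 454 = 1362
    Σ(formed) = 2914 kJ
  ΔH_A = 2820 − 2914 = −94 kJ
Reaction B:
  Bonds broken (reactants):
    H-H: 1 × 420 = 420
    I-I: 1 × 155 = 155
    Σ(broken) = 575 kJ
  Bonds formed (products):
    H-I: 2 × 308 = 616
    Σ(formed) = 616 kJ
  ΔH_B = 575 − 616 = −41 kJ
ΔH_A − ΔH_B = −53 kJ, so reaction A has the more negative ΔH; |ΔH_A − ΔH_B| = 53 kJ.

Reaction A, by 53 kJ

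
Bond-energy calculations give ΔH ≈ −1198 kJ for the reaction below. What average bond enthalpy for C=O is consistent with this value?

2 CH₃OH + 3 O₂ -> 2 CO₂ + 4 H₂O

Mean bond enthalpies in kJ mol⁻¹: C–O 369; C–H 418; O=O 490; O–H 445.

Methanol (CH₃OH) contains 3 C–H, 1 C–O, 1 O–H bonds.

D(C=O) ≈ 811 kJ/mol

Let D be the C=O bond energy.
Σ(broken) = 6×418 + 2×369 + 2×445 + 3×490 = 5606
Σ(formed) = 4×D + 8×445 = 3560 + 4D
ΔH = Σ(broken) − Σ(formed) = (5606) − (3560 + 4D) = +2046 − 4D
Setting this equal to −1198 kJ gives 4D = 3244, so D = 811 kJ/mol.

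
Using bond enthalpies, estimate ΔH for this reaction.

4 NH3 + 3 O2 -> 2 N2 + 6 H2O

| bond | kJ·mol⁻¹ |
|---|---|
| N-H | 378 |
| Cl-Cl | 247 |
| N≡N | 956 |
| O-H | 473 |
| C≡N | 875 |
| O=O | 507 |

Bonds broken (reactants):
  N-H: 12 × 378 = 4536
  O=O: 3 × 507 = 1521
  Σ(broken) = 6057 kJ
Bonds formed (products):
  N≡N: 2 × 956 = 1912
  O-H: 12 × 473 = 5676
  Σ(formed) = 7588 kJ
ΔH = Σ(broken) − Σ(formed) = 6057 − 7588 = −1531 kJ

ΔH ≈ −1531 kJ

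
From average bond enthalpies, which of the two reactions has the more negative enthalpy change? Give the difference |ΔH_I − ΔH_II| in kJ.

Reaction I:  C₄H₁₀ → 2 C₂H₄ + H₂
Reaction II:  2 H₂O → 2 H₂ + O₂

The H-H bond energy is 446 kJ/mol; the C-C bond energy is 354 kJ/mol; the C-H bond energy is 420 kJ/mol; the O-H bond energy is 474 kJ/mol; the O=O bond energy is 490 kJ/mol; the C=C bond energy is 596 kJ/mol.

Reaction I:
  Bonds broken (reactants):
    C-C: 3 × 354 = 1062
    C-H: 10 × 420 = 4200
    Σ(broken) = 5262 kJ
  Bonds formed (products):
    C-H: 8 × 420 = 3360
    C=C: 2 × 596 = 1192
    H-H: 1 × 446 = 446
    Σ(formed) = 4998 kJ
  ΔH_I = 5262 − 4998 = +264 kJ
Reaction II:
  Bonds broken (reactants):
    O-H: 4 × 474 = 1896
    Σ(broken) = 1896 kJ
  Bonds formed (products):
    H-H: 2 × 446 = 892
    O=O: 1 × 490 = 490
    Σ(formed) = 1382 kJ
  ΔH_II = 1896 − 1382 = +514 kJ
ΔH_I − ΔH_II = −250 kJ, so reaction I has the more negative ΔH; |ΔH_I − ΔH_II| = 250 kJ.

Reaction I, by 250 kJ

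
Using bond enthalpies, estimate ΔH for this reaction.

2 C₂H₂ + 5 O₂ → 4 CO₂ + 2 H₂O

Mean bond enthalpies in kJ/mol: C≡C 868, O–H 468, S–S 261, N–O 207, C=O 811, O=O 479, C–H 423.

Bonds broken (reactants):
  C≡C: 2 × 868 = 1736
  C–H: 4 × 423 = 1692
  O=O: 5 × 479 = 2395
  Σ(broken) = 5823 kJ
Bonds formed (products):
  C=O: 8 × 811 = 6488
  O–H: 4 × 468 = 1872
  Σ(formed) = 8360 kJ
ΔH = Σ(broken) − Σ(formed) = 5823 − 8360 = −2537 kJ

ΔH ≈ −2537 kJ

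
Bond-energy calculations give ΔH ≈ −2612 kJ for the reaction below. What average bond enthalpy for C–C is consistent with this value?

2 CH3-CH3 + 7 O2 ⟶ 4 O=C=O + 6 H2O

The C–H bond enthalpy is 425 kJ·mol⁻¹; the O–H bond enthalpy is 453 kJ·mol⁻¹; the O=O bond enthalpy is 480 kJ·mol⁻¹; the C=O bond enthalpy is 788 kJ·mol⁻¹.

Let D be the C–C bond energy.
Σ(broken) = 2×D + 12×425 + 7×480 = 8460 + 2D
Σ(formed) = 8×788 + 12×453 = 11740
ΔH = Σ(broken) − Σ(formed) = (8460 + 2D) − (11740) = −3280 + 2D
Setting this equal to −2612 kJ gives 2D = 668, so D = 334 kJ/mol.

D(C–C) ≈ 334 kJ/mol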